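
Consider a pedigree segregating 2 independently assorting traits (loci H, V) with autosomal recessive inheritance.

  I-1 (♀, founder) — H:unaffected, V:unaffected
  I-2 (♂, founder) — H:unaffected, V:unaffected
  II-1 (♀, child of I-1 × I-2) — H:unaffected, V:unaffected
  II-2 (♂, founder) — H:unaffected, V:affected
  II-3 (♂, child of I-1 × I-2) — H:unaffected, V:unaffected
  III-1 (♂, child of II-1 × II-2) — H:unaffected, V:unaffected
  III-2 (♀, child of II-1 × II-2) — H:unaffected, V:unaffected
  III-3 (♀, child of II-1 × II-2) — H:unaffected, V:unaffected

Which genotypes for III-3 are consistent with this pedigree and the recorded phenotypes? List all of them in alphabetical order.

III-3 ∈ {HH Vv, Hh Vv}

H/I-1 un ·: HH|Hh
H/I-2 un ·: HH|Hh
H/II-1 un I-1×I-2: HH|Hh
H/II-2 un ·: HH|Hh
H/II-3 un I-1×I-2: HH|Hh
H/III-1 un II-1×II-2: HH|Hh
H/III-2 un II-1×II-2: HH|Hh
H/III-3 un II-1×II-2: HH|Hh
⇒ H over [I-1,I-2,II-1,II-2,II-3,III-1,III-2,III-3]: 159 consistent
V/I-1 un ·: VV|Vv
V/I-2 un ·: VV|Vv
V/II-1 un I-1×I-2: VV|Vv
V/II-2 aff ·: vv
V/II-3 un I-1×I-2: VV|Vv
V/III-1 un II-1×II-2: Vv
V/III-2 un II-1×II-2: Vv
V/III-3 un II-1×II-2: Vv
⇒ V over [I-1,I-2,II-1,II-2,II-3,III-1,III-2,III-3]: 13 consistent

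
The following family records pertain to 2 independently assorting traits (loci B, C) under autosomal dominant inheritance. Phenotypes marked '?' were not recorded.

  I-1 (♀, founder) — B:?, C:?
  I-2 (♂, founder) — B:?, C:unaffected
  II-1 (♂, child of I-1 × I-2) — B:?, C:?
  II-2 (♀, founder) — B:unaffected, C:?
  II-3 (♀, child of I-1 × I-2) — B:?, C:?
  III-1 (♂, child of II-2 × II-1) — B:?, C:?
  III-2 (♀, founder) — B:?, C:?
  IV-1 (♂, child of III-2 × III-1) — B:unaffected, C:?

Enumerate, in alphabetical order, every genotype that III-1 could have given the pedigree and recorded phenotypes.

III-1 ∈ {Bb CC, Bb Cc, Bb cc, bb CC, bb Cc, bb cc}

B/I-1 ? ·: bb|Bb|BB
B/I-2 ? ·: bb|Bb|BB
B/II-1 ? I-1×I-2: bb|Bb|BB
B/II-2 un ·: bb
B/II-3 ? I-1×I-2: bb|Bb|BB
B/III-1 ? II-2×II-1: bb|Bb
B/III-2 ? ·: bb|Bb
B/IV-1 un III-2×III-1: bb
⇒ B over [I-1,I-2,II-1,II-2,II-3,III-1,III-2,IV-1]: 84 consistent
C/I-1 ? ·: cc|Cc|CC
C/I-2 un ·: cc
C/II-1 ? I-1×I-2: cc|Cc
C/II-2 ? ·: cc|Cc|CC
C/II-3 ? I-1×I-2: cc|Cc
C/III-1 ? II-2×II-1: cc|Cc|CC
C/III-2 ? ·: cc|Cc|CC
C/IV-1 ? III-2×III-1: cc|Cc|CC
⇒ C over [I-1,I-2,II-1,II-2,II-3,III-1,III-2,IV-1]: 177 consistent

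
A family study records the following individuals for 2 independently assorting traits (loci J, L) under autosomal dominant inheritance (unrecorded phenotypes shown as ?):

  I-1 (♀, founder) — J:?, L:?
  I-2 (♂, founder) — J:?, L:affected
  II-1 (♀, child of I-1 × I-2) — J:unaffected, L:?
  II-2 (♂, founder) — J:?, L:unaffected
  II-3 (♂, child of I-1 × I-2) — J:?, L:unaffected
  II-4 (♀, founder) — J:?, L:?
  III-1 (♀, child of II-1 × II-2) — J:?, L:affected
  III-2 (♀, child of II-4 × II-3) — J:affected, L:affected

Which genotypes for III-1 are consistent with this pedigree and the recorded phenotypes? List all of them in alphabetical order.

III-1 ∈ {Jj Ll, jj Ll}

J/I-1 ? ·: jj|Jj
J/I-2 ? ·: jj|Jj
J/II-1 un I-1×I-2: jj
J/II-2 ? ·: jj|Jj|JJ
J/II-3 ? I-1×I-2: jj|Jj|JJ
J/II-4 ? ·: jj|Jj|JJ
J/III-1 ? II-1×II-2: jj|Jj
J/III-2 aff II-4×II-3: Jj|JJ
⇒ J over [I-1,I-2,II-1,II-2,II-3,II-4,III-1,III-2]: 108 consistent
L/I-1 ? ·: ll|Ll
L/I-2 aff ·: Ll
L/II-1 ? I-1×I-2: Ll|LL
L/II-2 un ·: ll
L/II-3 un I-1×I-2: ll
L/II-4 ? ·: Ll|LL
L/III-1 aff II-1×II-2: Ll
L/III-2 aff II-4×II-3: Ll
⇒ L over [I-1,I-2,II-1,II-2,II-3,II-4,III-1,III-2]: 6 consistent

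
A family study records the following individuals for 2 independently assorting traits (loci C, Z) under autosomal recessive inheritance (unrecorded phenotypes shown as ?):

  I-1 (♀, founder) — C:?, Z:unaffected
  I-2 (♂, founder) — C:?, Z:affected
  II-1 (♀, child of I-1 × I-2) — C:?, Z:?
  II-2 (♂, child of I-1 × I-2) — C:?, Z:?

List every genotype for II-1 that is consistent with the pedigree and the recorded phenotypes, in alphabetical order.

C/I-1 ? ·: CC|Cc|cc
C/I-2 ? ·: CC|Cc|cc
C/II-1 ? I-1×I-2: CC|Cc|cc
C/II-2 ? I-1×I-2: CC|Cc|cc
⇒ C over [I-1,I-2,II-1,II-2]: 29 consistent
Z/I-1 un ·: ZZ|Zz
Z/I-2 aff ·: zz
Z/II-1 ? I-1×I-2: Zz|zz
Z/II-2 ? I-1×I-2: Zz|zz
⇒ Z over [I-1,I-2,II-1,II-2]: 5 consistent

II-1 ∈ {CC Zz, CC zz, Cc Zz, Cc zz, cc Zz, cc zz}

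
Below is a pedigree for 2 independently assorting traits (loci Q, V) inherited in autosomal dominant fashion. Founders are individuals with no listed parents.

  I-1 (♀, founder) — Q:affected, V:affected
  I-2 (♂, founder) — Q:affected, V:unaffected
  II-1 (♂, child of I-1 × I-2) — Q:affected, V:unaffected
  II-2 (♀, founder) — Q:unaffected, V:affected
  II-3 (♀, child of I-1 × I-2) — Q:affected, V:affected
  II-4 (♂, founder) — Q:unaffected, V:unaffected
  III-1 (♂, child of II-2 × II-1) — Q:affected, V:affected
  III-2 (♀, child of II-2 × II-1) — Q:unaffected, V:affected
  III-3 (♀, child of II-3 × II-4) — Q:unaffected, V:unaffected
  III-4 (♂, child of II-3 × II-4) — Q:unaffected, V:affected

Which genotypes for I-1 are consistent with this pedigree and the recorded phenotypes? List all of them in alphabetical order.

Q/I-1 aff ·: Qq|QQ
Q/I-2 aff ·: Qq|QQ
Q/II-1 aff I-1×I-2: Qq
Q/II-2 un ·: qq
Q/II-3 aff I-1×I-2: Qq
Q/II-4 un ·: qq
Q/III-1 aff II-2×II-1: Qq
Q/III-2 un II-2×II-1: qq
Q/III-3 un II-3×II-4: qq
Q/III-4 un II-3×II-4: qq
⇒ Q over [I-1,I-2,II-1,II-2,II-3,II-4,III-1,III-2,III-3,III-4]: 3 consistent
V/I-1 aff ·: Vv
V/I-2 un ·: vv
V/II-1 un I-1×I-2: vv
V/II-2 aff ·: Vv|VV
V/II-3 aff I-1×I-2: Vv
V/II-4 un ·: vv
V/III-1 aff II-2×II-1: Vv
V/III-2 aff II-2×II-1: Vv
V/III-3 un II-3×II-4: vv
V/III-4 aff II-3×II-4: Vv
⇒ V over [I-1,I-2,II-1,II-2,II-3,II-4,III-1,III-2,III-3,III-4]: 2 consistent

I-1 ∈ {QQ Vv, Qq Vv}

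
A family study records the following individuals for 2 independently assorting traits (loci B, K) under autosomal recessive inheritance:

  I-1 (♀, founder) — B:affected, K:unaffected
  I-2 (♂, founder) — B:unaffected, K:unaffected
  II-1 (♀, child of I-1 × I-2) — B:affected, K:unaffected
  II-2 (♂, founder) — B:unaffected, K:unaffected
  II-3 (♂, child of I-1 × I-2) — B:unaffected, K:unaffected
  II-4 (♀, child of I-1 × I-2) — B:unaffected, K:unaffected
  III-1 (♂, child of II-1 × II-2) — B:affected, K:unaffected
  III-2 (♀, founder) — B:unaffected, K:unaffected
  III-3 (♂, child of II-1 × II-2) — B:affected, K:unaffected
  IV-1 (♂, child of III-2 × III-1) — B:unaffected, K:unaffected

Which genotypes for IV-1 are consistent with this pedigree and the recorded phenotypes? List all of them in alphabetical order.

IV-1 ∈ {Bb KK, Bb Kk}

B/I-1 aff ·: bb
B/I-2 un ·: Bb
B/II-1 aff I-1×I-2: bb
B/II-2 un ·: Bb
B/II-3 un I-1×I-2: Bb
B/II-4 un I-1×I-2: Bb
B/III-1 aff II-1×II-2: bb
B/III-2 un ·: BB|Bb
B/III-3 aff II-1×II-2: bb
B/IV-1 un III-2×III-1: Bb
⇒ B over [I-1,I-2,II-1,II-2,II-3,II-4,III-1,III-2,III-3,IV-1]: 2 consistent
K/I-1 un ·: KK|Kk
K/I-2 un ·: KK|Kk
K/II-1 un I-1×I-2: KK|Kk
K/II-2 un ·: KK|Kk
K/II-3 un I-1×I-2: KK|Kk
K/II-4 un I-1×I-2: KK|Kk
K/III-1 un II-1×II-2: KK|Kk
K/III-2 un ·: KK|Kk
K/III-3 un II-1×II-2: KK|Kk
K/IV-1 un III-2×III-1: KK|Kk
⇒ K over [I-1,I-2,II-1,II-2,II-3,II-4,III-1,III-2,III-3,IV-1]: 557 consistent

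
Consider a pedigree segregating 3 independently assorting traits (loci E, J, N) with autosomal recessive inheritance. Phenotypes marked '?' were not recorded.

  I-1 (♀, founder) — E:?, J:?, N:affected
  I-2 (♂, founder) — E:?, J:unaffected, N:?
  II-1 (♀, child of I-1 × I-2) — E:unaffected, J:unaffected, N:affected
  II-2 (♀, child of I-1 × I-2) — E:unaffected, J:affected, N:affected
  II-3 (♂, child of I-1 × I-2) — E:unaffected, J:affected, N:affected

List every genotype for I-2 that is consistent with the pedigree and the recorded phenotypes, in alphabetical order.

I-2 ∈ {EE Jj Nn, EE Jj nn, Ee Jj Nn, Ee Jj nn, ee Jj Nn, ee Jj nn}

E/I-1 ? ·: EE|Ee|ee
E/I-2 ? ·: EE|Ee|ee
E/II-1 un I-1×I-2: EE|Ee
E/II-2 un I-1×I-2: EE|Ee
E/II-3 un I-1×I-2: EE|Ee
⇒ E over [I-1,I-2,II-1,II-2,II-3]: 29 consistent
J/I-1 ? ·: Jj|jj
J/I-2 un ·: Jj
J/II-1 un I-1×I-2: JJ|Jj
J/II-2 aff I-1×I-2: jj
J/II-3 aff I-1×I-2: jj
⇒ J over [I-1,I-2,II-1,II-2,II-3]: 3 consistent
N/I-1 aff ·: nn
N/I-2 ? ·: Nn|nn
N/II-1 aff I-1×I-2: nn
N/II-2 aff I-1×I-2: nn
N/II-3 aff I-1×I-2: nn
⇒ N over [I-1,I-2,II-1,II-2,II-3]: 2 consistent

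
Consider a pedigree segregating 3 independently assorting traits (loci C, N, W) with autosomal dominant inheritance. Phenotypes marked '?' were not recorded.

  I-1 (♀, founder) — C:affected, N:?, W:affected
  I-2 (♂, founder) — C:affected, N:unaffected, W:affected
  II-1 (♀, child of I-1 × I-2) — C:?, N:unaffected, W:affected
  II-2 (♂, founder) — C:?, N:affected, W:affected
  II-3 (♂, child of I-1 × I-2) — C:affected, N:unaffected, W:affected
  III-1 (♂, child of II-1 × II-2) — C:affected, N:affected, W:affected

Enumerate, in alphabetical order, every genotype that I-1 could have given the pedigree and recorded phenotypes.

C/I-1 aff ·: Cc|CC
C/I-2 aff ·: Cc|CC
C/II-1 ? I-1×I-2: cc|Cc|CC
C/II-2 ? ·: cc|Cc|CC
C/II-3 aff I-1×I-2: Cc|CC
C/III-1 aff II-1×II-2: Cc|CC
⇒ C over [I-1,I-2,II-1,II-2,II-3,III-1]: 62 consistent
N/I-1 ? ·: nn|Nn
N/I-2 un ·: nn
N/II-1 un I-1×I-2: nn
N/II-2 aff ·: Nn|NN
N/II-3 un I-1×I-2: nn
N/III-1 aff II-1×II-2: Nn
⇒ N over [I-1,I-2,II-1,II-2,II-3,III-1]: 4 consistent
W/I-1 aff ·: Ww|WW
W/I-2 aff ·: Ww|WW
W/II-1 aff I-1×I-2: Ww|WW
W/II-2 aff ·: Ww|WW
W/II-3 aff I-1×I-2: Ww|WW
W/III-1 aff II-1×II-2: Ww|WW
⇒ W over [I-1,I-2,II-1,II-2,II-3,III-1]: 45 consistent

I-1 ∈ {CC Nn WW, CC Nn Ww, CC nn WW, CC nn Ww, Cc Nn WW, Cc Nn Ww, Cc nn WW, Cc nn Ww}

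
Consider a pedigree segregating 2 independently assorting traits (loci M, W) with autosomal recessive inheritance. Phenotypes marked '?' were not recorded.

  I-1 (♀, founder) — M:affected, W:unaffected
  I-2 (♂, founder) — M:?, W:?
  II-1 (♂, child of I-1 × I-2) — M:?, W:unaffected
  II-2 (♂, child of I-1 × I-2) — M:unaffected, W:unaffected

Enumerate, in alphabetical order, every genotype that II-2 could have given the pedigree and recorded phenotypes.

II-2 ∈ {Mm WW, Mm Ww}

M/I-1 aff ·: mm
M/I-2 ? ·: MM|Mm
M/II-1 ? I-1×I-2: Mm|mm
M/II-2 un I-1×I-2: Mm
⇒ M over [I-1,I-2,II-1,II-2]: 3 consistent
W/I-1 un ·: WW|Ww
W/I-2 ? ·: WW|Ww|ww
W/II-1 un I-1×I-2: WW|Ww
W/II-2 un I-1×I-2: WW|Ww
⇒ W over [I-1,I-2,II-1,II-2]: 15 consistent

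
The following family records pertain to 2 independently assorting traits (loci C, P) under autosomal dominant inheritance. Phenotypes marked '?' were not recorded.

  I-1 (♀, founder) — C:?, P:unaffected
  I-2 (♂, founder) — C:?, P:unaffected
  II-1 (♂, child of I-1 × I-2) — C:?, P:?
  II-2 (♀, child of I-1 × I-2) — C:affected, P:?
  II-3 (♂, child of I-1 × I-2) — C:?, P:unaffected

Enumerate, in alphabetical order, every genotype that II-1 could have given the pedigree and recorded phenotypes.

II-1 ∈ {CC pp, Cc pp, cc pp}

C/I-1 ? ·: cc|Cc|CC
C/I-2 ? ·: cc|Cc|CC
C/II-1 ? I-1×I-2: cc|Cc|CC
C/II-2 aff I-1×I-2: Cc|CC
C/II-3 ? I-1×I-2: cc|Cc|CC
⇒ C over [I-1,I-2,II-1,II-2,II-3]: 45 consistent
P/I-1 un ·: pp
P/I-2 un ·: pp
P/II-1 ? I-1×I-2: pp
P/II-2 ? I-1×I-2: pp
P/II-3 un I-1×I-2: pp
⇒ P over [I-1,I-2,II-1,II-2,II-3]: 1 consistent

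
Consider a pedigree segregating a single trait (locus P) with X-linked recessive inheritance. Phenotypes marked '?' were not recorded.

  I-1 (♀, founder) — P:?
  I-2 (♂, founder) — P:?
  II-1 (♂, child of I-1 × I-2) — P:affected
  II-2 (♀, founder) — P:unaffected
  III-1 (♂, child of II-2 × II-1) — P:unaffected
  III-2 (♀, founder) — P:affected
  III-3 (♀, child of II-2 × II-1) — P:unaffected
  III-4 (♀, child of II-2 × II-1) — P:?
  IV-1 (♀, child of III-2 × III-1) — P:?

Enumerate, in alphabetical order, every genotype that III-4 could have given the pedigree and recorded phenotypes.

P/I-1 ? ·: X^PX^p|X^pX^p
P/I-2 ? ·: X^PY|X^pY
P/II-1 aff I-1×I-2: X^pY
P/II-2 un ·: X^PX^P|X^PX^p
P/III-1 un II-2×II-1: X^PY
P/III-2 aff ·: X^pX^p
P/III-3 un II-2×II-1: X^PX^p
P/III-4 ? II-2×II-1: X^PX^p|X^pX^p
P/IV-1 ? III-2×III-1: X^PX^p
⇒ P over [I-1,I-2,II-1,II-2,III-1,III-2,III-3,III-4,IV-1]: 12 consistent

III-4 ∈ {X^PX^p, X^pX^p}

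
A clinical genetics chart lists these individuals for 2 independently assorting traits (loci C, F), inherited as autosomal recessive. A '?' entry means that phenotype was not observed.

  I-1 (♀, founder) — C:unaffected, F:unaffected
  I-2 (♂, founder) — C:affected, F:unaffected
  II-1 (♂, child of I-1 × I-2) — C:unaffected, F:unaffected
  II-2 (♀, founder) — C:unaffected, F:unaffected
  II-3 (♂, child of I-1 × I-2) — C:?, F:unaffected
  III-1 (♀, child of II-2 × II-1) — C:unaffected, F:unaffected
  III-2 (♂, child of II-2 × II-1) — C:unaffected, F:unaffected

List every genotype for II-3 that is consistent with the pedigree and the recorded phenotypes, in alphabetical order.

C/I-1 un ·: CC|Cc
C/I-2 aff ·: cc
C/II-1 un I-1×I-2: Cc
C/II-2 un ·: CC|Cc
C/II-3 ? I-1×I-2: Cc|cc
C/III-1 un II-2×II-1: CC|Cc
C/III-2 un II-2×II-1: CC|Cc
⇒ C over [I-1,I-2,II-1,II-2,II-3,III-1,III-2]: 24 consistent
F/I-1 un ·: FF|Ff
F/I-2 un ·: FF|Ff
F/II-1 un I-1×I-2: FF|Ff
F/II-2 un ·: FF|Ff
F/II-3 un I-1×I-2: FF|Ff
F/III-1 un II-2×II-1: FF|Ff
F/III-2 un II-2×II-1: FF|Ff
⇒ F over [I-1,I-2,II-1,II-2,II-3,III-1,III-2]: 83 consistent

II-3 ∈ {Cc FF, Cc Ff, cc FF, cc Ff}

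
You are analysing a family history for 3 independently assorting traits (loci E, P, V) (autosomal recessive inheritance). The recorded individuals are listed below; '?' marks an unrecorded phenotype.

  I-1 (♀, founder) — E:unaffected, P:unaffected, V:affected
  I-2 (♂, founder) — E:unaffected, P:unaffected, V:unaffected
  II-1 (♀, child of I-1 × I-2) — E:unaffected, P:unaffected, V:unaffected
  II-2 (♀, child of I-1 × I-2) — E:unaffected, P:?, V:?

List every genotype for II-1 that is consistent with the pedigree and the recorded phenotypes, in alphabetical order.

II-1 ∈ {EE PP Vv, EE Pp Vv, Ee PP Vv, Ee Pp Vv}

E/I-1 un ·: EE|Ee
E/I-2 un ·: EE|Ee
E/II-1 un I-1×I-2: EE|Ee
E/II-2 un I-1×I-2: EE|Ee
⇒ E over [I-1,I-2,II-1,II-2]: 13 consistent
P/I-1 un ·: PP|Pp
P/I-2 un ·: PP|Pp
P/II-1 un I-1×I-2: PP|Pp
P/II-2 ? I-1×I-2: PP|Pp|pp
⇒ P over [I-1,I-2,II-1,II-2]: 15 consistent
V/I-1 aff ·: vv
V/I-2 un ·: VV|Vv
V/II-1 un I-1×I-2: Vv
V/II-2 ? I-1×I-2: Vv|vv
⇒ V over [I-1,I-2,II-1,II-2]: 3 consistent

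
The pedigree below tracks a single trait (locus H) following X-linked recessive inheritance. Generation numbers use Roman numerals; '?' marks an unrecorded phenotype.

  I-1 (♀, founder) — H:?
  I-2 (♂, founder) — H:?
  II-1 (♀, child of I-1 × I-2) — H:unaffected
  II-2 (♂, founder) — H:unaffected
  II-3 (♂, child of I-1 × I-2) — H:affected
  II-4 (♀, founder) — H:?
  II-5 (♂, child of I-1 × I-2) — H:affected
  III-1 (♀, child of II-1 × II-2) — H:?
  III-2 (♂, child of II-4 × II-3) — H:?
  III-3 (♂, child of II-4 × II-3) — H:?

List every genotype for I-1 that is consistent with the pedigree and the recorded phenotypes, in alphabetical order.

H/I-1 ? ·: X^HX^h|X^hX^h
H/I-2 ? ·: X^HY|X^hY
H/II-1 un I-1×I-2: X^HX^H|X^HX^h
H/II-2 un ·: X^HY
H/II-3 aff I-1×I-2: X^hY
H/II-4 ? ·: X^HX^H|X^HX^h|X^hX^h
H/II-5 aff I-1×I-2: X^hY
H/III-1 ? II-1×II-2: X^HX^H|X^HX^h
H/III-2 ? II-4×II-3: X^HY|X^hY
H/III-3 ? II-4×II-3: X^HY|X^hY
⇒ H over [I-1,I-2,II-1,II-2,II-3,II-4,II-5,III-1,III-2,III-3]: 42 consistent

I-1 ∈ {X^HX^h, X^hX^h}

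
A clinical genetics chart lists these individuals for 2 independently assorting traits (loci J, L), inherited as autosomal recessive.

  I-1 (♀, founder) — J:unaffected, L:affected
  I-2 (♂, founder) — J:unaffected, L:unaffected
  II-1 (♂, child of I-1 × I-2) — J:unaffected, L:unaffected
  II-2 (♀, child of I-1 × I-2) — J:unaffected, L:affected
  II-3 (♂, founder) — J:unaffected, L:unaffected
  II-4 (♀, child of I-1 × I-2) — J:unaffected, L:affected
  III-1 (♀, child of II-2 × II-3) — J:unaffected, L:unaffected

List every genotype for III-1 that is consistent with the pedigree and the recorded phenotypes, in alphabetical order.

J/I-1 un ·: JJ|Jj
J/I-2 un ·: JJ|Jj
J/II-1 un I-1×I-2: JJ|Jj
J/II-2 un I-1×I-2: JJ|Jj
J/II-3 un ·: JJ|Jj
J/II-4 un I-1×I-2: JJ|Jj
J/III-1 un II-2×II-3: JJ|Jj
⇒ J over [I-1,I-2,II-1,II-2,II-3,II-4,III-1]: 87 consistent
L/I-1 aff ·: ll
L/I-2 un ·: Ll
L/II-1 un I-1×I-2: Ll
L/II-2 aff I-1×I-2: ll
L/II-3 un ·: LL|Ll
L/II-4 aff I-1×I-2: ll
L/III-1 un II-2×II-3: Ll
⇒ L over [I-1,I-2,II-1,II-2,II-3,II-4,III-1]: 2 consistent

III-1 ∈ {JJ Ll, Jj Ll}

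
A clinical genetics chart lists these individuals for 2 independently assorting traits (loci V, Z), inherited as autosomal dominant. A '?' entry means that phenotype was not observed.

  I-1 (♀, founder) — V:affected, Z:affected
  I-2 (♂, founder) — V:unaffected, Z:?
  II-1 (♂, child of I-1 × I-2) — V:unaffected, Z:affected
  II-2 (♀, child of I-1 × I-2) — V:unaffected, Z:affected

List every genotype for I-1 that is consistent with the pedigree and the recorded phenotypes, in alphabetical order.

V/I-1 aff ·: Vv
V/I-2 un ·: vv
V/II-1 un I-1×I-2: vv
V/II-2 un I-1×I-2: vv
⇒ V over [I-1,I-2,II-1,II-2]: 1 consistent
Z/I-1 aff ·: Zz|ZZ
Z/I-2 ? ·: zz|Zz|ZZ
Z/II-1 aff I-1×I-2: Zz|ZZ
Z/II-2 aff I-1×I-2: Zz|ZZ
⇒ Z over [I-1,I-2,II-1,II-2]: 15 consistent

I-1 ∈ {Vv ZZ, Vv Zz}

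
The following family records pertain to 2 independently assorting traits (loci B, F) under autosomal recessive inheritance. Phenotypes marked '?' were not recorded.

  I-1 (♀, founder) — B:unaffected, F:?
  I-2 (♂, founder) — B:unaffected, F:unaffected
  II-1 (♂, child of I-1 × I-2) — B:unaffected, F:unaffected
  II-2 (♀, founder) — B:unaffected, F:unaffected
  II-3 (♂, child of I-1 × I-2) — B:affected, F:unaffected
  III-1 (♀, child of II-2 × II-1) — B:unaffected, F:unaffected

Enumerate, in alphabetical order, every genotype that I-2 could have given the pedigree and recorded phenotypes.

I-2 ∈ {Bb FF, Bb Ff}

B/I-1 un ·: Bb
B/I-2 un ·: Bb
B/II-1 un I-1×I-2: BB|Bb
B/II-2 un ·: BB|Bb
B/II-3 aff I-1×I-2: bb
B/III-1 un II-2×II-1: BB|Bb
⇒ B over [I-1,I-2,II-1,II-2,II-3,III-1]: 7 consistent
F/I-1 ? ·: FF|Ff|ff
F/I-2 un ·: FF|Ff
F/II-1 un I-1×I-2: FF|Ff
F/II-2 un ·: FF|Ff
F/II-3 un I-1×I-2: FF|Ff
F/III-1 un II-2×II-1: FF|Ff
⇒ F over [I-1,I-2,II-1,II-2,II-3,III-1]: 53 consistent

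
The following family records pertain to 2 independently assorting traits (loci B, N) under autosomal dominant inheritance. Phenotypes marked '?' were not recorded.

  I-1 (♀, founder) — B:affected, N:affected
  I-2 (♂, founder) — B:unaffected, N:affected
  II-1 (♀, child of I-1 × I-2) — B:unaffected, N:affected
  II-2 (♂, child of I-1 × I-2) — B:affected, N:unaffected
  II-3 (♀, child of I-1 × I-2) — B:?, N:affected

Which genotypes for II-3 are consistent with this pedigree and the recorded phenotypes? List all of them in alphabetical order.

II-3 ∈ {Bb NN, Bb Nn, bb NN, bb Nn}

B/I-1 aff ·: Bb
B/I-2 un ·: bb
B/II-1 un I-1×I-2: bb
B/II-2 aff I-1×I-2: Bb
B/II-3 ? I-1×I-2: bb|Bb
⇒ B over [I-1,I-2,II-1,II-2,II-3]: 2 consistent
N/I-1 aff ·: Nn
N/I-2 aff ·: Nn
N/II-1 aff I-1×I-2: Nn|NN
N/II-2 un I-1×I-2: nn
N/II-3 aff I-1×I-2: Nn|NN
⇒ N over [I-1,I-2,II-1,II-2,II-3]: 4 consistent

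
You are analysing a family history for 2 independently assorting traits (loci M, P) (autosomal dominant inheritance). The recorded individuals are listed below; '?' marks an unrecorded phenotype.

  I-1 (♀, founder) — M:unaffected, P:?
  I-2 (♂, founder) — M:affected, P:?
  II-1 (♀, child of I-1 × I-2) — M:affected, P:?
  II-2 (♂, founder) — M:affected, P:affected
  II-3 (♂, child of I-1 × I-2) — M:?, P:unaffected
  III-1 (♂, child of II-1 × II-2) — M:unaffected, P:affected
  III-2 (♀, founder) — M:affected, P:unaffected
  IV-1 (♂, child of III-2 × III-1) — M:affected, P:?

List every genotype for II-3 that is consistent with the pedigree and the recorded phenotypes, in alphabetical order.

M/I-1 un ·: mm
M/I-2 aff ·: Mm|MM
M/II-1 aff I-1×I-2: Mm
M/II-2 aff ·: Mm
M/II-3 ? I-1×I-2: mm|Mm
M/III-1 un II-1×II-2: mm
M/III-2 aff ·: Mm|MM
M/IV-1 aff III-2×III-1: Mm
⇒ M over [I-1,I-2,II-1,II-2,II-3,III-1,III-2,IV-1]: 6 consistent
P/I-1 ? ·: pp|Pp
P/I-2 ? ·: pp|Pp
P/II-1 ? I-1×I-2: pp|Pp|PP
P/II-2 aff ·: Pp|PP
P/II-3 un I-1×I-2: pp
P/III-1 aff II-1×II-2: Pp|PP
P/III-2 un ·: pp
P/IV-1 ? III-2×III-1: pp|Pp
⇒ P over [I-1,I-2,II-1,II-2,II-3,III-1,III-2,IV-1]: 38 consistent

II-3 ∈ {Mm pp, mm pp}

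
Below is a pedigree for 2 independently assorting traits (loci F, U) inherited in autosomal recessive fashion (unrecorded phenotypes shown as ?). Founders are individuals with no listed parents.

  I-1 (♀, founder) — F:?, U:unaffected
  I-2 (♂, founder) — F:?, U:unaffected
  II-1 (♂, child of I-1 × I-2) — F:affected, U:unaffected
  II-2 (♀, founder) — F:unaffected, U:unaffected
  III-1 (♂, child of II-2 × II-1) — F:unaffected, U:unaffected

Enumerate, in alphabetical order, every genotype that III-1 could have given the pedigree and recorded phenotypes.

F/I-1 ? ·: Ff|ff
F/I-2 ? ·: Ff|ff
F/II-1 aff I-1×I-2: ff
F/II-2 un ·: FF|Ff
F/III-1 un II-2×II-1: Ff
⇒ F over [I-1,I-2,II-1,II-2,III-1]: 8 consistent
U/I-1 un ·: UU|Uu
U/I-2 un ·: UU|Uu
U/II-1 un I-1×I-2: UU|Uu
U/II-2 un ·: UU|Uu
U/III-1 un II-2×II-1: UU|Uu
⇒ U over [I-1,I-2,II-1,II-2,III-1]: 24 consistent

III-1 ∈ {Ff UU, Ff Uu}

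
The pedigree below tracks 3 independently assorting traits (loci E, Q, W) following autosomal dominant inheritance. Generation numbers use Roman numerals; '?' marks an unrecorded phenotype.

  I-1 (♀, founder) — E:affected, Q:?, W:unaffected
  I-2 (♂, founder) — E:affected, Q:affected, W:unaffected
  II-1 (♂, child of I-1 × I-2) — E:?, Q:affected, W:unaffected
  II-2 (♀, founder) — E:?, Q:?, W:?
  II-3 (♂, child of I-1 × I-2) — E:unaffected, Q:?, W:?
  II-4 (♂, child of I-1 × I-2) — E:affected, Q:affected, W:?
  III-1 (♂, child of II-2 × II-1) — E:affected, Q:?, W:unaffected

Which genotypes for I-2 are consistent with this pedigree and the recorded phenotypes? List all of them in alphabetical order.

E/I-1 aff ·: Ee
E/I-2 aff ·: Ee
E/II-1 ? I-1×I-2: ee|Ee|EE
E/II-2 ? ·: ee|Ee|EE
E/II-3 un I-1×I-2: ee
E/II-4 aff I-1×I-2: Ee|EE
E/III-1 aff II-2×II-1: Ee|EE
⇒ E over [I-1,I-2,II-1,II-2,II-3,II-4,III-1]: 22 consistent
Q/I-1 ? ·: qq|Qq|QQ
Q/I-2 aff ·: Qq|QQ
Q/II-1 aff I-1×I-2: Qq|QQ
Q/II-2 ? ·: qq|Qq|QQ
Q/II-3 ? I-1×I-2: qq|Qq|QQ
Q/II-4 aff I-1×I-2: Qq|QQ
Q/III-1 ? II-2×II-1: qq|Qq|QQ
⇒ Q over [I-1,I-2,II-1,II-2,II-3,II-4,III-1]: 179 consistent
W/I-1 un ·: ww
W/I-2 un ·: ww
W/II-1 un I-1×I-2: ww
W/II-2 ? ·: ww|Ww
W/II-3 ? I-1×I-2: ww
W/II-4 ? I-1×I-2: ww
W/III-1 un II-2×II-1: ww
⇒ W over [I-1,I-2,II-1,II-2,II-3,II-4,III-1]: 2 consistent

I-2 ∈ {Ee QQ ww, Ee Qq ww}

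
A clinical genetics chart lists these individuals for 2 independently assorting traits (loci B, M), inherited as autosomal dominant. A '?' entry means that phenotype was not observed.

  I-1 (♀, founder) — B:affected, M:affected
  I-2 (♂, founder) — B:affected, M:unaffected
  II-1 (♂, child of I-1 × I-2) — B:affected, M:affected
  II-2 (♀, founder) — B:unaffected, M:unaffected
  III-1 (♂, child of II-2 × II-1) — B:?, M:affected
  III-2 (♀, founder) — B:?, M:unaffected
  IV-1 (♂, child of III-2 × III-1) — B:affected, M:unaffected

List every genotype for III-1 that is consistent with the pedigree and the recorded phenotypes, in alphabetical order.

III-1 ∈ {Bb Mm, bb Mm}

B/I-1 aff ·: Bb|BB
B/I-2 aff ·: Bb|BB
B/II-1 aff I-1×I-2: Bb|BB
B/II-2 un ·: bb
B/III-1 ? II-2×II-1: bb|Bb
B/III-2 ? ·: bb|Bb|BB
B/IV-1 aff III-2×III-1: Bb|BB
⇒ B over [I-1,I-2,II-1,II-2,III-1,III-2,IV-1]: 41 consistent
M/I-1 aff ·: Mm|MM
M/I-2 un ·: mm
M/II-1 aff I-1×I-2: Mm
M/II-2 un ·: mm
M/III-1 aff II-2×II-1: Mm
M/III-2 un ·: mm
M/IV-1 un III-2×III-1: mm
⇒ M over [I-1,I-2,II-1,II-2,III-1,III-2,IV-1]: 2 consistent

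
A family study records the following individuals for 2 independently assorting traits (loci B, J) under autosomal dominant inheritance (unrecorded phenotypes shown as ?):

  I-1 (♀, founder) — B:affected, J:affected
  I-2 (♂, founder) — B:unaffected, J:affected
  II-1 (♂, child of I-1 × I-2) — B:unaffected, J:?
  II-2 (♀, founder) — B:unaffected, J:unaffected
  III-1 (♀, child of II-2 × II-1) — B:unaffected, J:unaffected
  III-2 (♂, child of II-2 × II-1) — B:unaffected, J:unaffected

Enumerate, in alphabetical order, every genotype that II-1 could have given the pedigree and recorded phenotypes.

II-1 ∈ {bb Jj, bb jj}

B/I-1 aff ·: Bb
B/I-2 un ·: bb
B/II-1 un I-1×I-2: bb
B/II-2 un ·: bb
B/III-1 un II-2×II-1: bb
B/III-2 un II-2×II-1: bb
⇒ B over [I-1,I-2,II-1,II-2,III-1,III-2]: 1 consistent
J/I-1 aff ·: Jj|JJ
J/I-2 aff ·: Jj|JJ
J/II-1 ? I-1×I-2: jj|Jj
J/II-2 un ·: jj
J/III-1 un II-2×II-1: jj
J/III-2 un II-2×II-1: jj
⇒ J over [I-1,I-2,II-1,II-2,III-1,III-2]: 4 consistent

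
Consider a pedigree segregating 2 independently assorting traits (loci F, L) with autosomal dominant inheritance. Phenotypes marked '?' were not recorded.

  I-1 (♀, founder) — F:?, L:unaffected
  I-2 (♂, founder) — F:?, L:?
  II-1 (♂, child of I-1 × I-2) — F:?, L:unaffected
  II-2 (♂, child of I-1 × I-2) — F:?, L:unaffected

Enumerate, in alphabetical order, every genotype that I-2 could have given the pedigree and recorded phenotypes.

F/I-1 ? ·: ff|Ff|FF
F/I-2 ? ·: ff|Ff|FF
F/II-1 ? I-1×I-2: ff|Ff|FF
F/II-2 ? I-1×I-2: ff|Ff|FF
⇒ F over [I-1,I-2,II-1,II-2]: 29 consistent
L/I-1 un ·: ll
L/I-2 ? ·: ll|Ll
L/II-1 un I-1×I-2: ll
L/II-2 un I-1×I-2: ll
⇒ L over [I-1,I-2,II-1,II-2]: 2 consistent

I-2 ∈ {FF Ll, FF ll, Ff Ll, Ff ll, ff Ll, ff ll}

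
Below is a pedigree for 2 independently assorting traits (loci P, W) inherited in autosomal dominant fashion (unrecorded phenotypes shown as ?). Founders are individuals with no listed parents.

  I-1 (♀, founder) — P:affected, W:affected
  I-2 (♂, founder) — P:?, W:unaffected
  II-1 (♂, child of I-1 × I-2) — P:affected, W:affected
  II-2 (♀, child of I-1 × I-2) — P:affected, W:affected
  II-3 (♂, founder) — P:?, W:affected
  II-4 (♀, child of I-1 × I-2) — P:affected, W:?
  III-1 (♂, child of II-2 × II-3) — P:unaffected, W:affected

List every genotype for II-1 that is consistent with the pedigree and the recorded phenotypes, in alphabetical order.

II-1 ∈ {PP Ww, Pp Ww}

P/I-1 aff ·: Pp|PP
P/I-2 ? ·: pp|Pp|PP
P/II-1 aff I-1×I-2: Pp|PP
P/II-2 aff I-1×I-2: Pp
P/II-3 ? ·: pp|Pp
P/II-4 aff I-1×I-2: Pp|PP
P/III-1 un II-2×II-3: pp
⇒ P over [I-1,I-2,II-1,II-2,II-3,II-4,III-1]: 28 consistent
W/I-1 aff ·: Ww|WW
W/I-2 un ·: ww
W/II-1 aff I-1×I-2: Ww
W/II-2 aff I-1×I-2: Ww
W/II-3 aff ·: Ww|WW
W/II-4 ? I-1×I-2: ww|Ww
W/III-1 aff II-2×II-3: Ww|WW
⇒ W over [I-1,I-2,II-1,II-2,II-3,II-4,III-1]: 12 consistent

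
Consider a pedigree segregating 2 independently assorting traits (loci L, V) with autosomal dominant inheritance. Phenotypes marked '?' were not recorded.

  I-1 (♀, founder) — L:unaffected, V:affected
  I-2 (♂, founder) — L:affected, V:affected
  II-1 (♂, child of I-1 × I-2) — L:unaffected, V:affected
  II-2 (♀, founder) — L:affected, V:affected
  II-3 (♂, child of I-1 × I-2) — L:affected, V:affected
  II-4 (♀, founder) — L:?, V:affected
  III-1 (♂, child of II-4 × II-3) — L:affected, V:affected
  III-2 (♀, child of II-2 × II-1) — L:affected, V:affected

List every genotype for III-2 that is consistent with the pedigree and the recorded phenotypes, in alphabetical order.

L/I-1 un ·: ll
L/I-2 aff ·: Ll
L/II-1 un I-1×I-2: ll
L/II-2 aff ·: Ll|LL
L/II-3 aff I-1×I-2: Ll
L/II-4 ? ·: ll|Ll|LL
L/III-1 aff II-4×II-3: Ll|LL
L/III-2 aff II-2×II-1: Ll
⇒ L over [I-1,I-2,II-1,II-2,II-3,II-4,III-1,III-2]: 10 consistent
V/I-1 aff ·: Vv|VV
V/I-2 aff ·: Vv|VV
V/II-1 aff I-1×I-2: Vv|VV
V/II-2 aff ·: Vv|VV
V/II-3 aff I-1×I-2: Vv|VV
V/II-4 aff ·: Vv|VV
V/III-1 aff II-4×II-3: Vv|VV
V/III-2 aff II-2×II-1: Vv|VV
⇒ V over [I-1,I-2,II-1,II-2,II-3,II-4,III-1,III-2]: 156 consistent

III-2 ∈ {Ll VV, Ll Vv}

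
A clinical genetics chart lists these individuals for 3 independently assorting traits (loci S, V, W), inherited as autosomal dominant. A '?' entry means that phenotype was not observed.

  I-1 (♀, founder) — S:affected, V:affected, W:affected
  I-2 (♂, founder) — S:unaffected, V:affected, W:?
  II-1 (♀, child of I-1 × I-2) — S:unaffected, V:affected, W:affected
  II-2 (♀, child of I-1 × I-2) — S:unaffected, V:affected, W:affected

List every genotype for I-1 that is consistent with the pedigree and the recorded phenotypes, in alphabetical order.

S/I-1 aff ·: Ss
S/I-2 un ·: ss
S/II-1 un I-1×I-2: ss
S/II-2 un I-1×I-2: ss
⇒ S over [I-1,I-2,II-1,II-2]: 1 consistent
V/I-1 aff ·: Vv|VV
V/I-2 aff ·: Vv|VV
V/II-1 aff I-1×I-2: Vv|VV
V/II-2 aff I-1×I-2: Vv|VV
⇒ V over [I-1,I-2,II-1,II-2]: 13 consistent
W/I-1 aff ·: Ww|WW
W/I-2 ? ·: ww|Ww|WW
W/II-1 aff I-1×I-2: Ww|WW
W/II-2 aff I-1×I-2: Ww|WW
⇒ W over [I-1,I-2,II-1,II-2]: 15 consistent

I-1 ∈ {Ss VV WW, Ss VV Ww, Ss Vv WW, Ss Vv Ww}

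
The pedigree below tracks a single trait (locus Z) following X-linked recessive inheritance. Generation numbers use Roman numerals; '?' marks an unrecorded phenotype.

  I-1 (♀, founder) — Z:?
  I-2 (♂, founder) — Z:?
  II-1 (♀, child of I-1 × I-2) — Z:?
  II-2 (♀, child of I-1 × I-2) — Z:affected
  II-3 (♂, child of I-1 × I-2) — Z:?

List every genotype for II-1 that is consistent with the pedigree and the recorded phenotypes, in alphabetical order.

Z/I-1 ? ·: X^ZX^z|X^zX^z
Z/I-2 ? ·: X^zY
Z/II-1 ? I-1×I-2: X^ZX^z|X^zX^z
Z/II-2 aff I-1×I-2: X^zX^z
Z/II-3 ? I-1×I-2: X^ZY|X^zY
⇒ Z over [I-1,I-2,II-1,II-2,II-3]: 5 consistent

II-1 ∈ {X^ZX^z, X^zX^z}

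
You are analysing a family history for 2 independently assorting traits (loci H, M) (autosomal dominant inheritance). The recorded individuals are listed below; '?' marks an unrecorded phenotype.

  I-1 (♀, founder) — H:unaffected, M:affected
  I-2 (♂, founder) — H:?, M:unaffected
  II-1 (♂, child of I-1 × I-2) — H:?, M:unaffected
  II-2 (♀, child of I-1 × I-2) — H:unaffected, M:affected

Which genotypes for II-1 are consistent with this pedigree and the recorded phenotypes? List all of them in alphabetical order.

H/I-1 un ·: hh
H/I-2 ? ·: hh|Hh
H/II-1 ? I-1×I-2: hh|Hh
H/II-2 un I-1×I-2: hh
⇒ H over [I-1,I-2,II-1,II-2]: 3 consistent
M/I-1 aff ·: Mm
M/I-2 un ·: mm
M/II-1 un I-1×I-2: mm
M/II-2 aff I-1×I-2: Mm
⇒ M over [I-1,I-2,II-1,II-2]: 1 consistent

II-1 ∈ {Hh mm, hh mm}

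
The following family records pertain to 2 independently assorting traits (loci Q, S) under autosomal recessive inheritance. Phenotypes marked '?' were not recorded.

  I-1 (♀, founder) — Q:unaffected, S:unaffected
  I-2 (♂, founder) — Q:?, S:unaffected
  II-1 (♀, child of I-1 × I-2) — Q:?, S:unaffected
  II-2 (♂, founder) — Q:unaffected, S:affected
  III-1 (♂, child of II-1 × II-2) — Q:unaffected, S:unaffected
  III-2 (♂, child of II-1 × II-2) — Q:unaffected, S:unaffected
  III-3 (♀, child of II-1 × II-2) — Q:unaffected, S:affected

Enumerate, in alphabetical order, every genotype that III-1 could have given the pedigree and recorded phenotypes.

III-1 ∈ {QQ Ss, Qq Ss}

Q/I-1 un ·: QQ|Qq
Q/I-2 ? ·: QQ|Qq|qq
Q/II-1 ? I-1×I-2: QQ|Qq|qq
Q/II-2 un ·: QQ|Qq
Q/III-1 un II-1×II-2: QQ|Qq
Q/III-2 un II-1×II-2: QQ|Qq
Q/III-3 un II-1×II-2: QQ|Qq
⇒ Q over [I-1,I-2,II-1,II-2,III-1,III-2,III-3]: 120 consistent
S/I-1 un ·: SS|Ss
S/I-2 un ·: SS|Ss
S/II-1 un I-1×I-2: Ss
S/II-2 aff ·: ss
S/III-1 un II-1×II-2: Ss
S/III-2 un II-1×II-2: Ss
S/III-3 aff II-1×II-2: ss
⇒ S over [I-1,I-2,II-1,II-2,III-1,III-2,III-3]: 3 consistent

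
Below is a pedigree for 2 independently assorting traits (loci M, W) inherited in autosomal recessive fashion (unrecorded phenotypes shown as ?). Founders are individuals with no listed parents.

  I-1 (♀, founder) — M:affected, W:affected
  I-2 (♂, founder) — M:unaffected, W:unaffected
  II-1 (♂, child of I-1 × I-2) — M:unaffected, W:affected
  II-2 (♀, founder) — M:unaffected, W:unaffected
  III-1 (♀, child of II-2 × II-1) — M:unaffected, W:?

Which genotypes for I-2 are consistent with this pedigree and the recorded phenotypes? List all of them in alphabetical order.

I-2 ∈ {MM Ww, Mm Ww}

M/I-1 aff ·: mm
M/I-2 un ·: MM|Mm
M/II-1 un I-1×I-2: Mm
M/II-2 un ·: MM|Mm
M/III-1 un II-2×II-1: MM|Mm
⇒ M over [I-1,I-2,II-1,II-2,III-1]: 8 consistent
W/I-1 aff ·: ww
W/I-2 un ·: Ww
W/II-1 aff I-1×I-2: ww
W/II-2 un ·: WW|Ww
W/III-1 ? II-2×II-1: Ww|ww
⇒ W over [I-1,I-2,II-1,II-2,III-1]: 3 consistent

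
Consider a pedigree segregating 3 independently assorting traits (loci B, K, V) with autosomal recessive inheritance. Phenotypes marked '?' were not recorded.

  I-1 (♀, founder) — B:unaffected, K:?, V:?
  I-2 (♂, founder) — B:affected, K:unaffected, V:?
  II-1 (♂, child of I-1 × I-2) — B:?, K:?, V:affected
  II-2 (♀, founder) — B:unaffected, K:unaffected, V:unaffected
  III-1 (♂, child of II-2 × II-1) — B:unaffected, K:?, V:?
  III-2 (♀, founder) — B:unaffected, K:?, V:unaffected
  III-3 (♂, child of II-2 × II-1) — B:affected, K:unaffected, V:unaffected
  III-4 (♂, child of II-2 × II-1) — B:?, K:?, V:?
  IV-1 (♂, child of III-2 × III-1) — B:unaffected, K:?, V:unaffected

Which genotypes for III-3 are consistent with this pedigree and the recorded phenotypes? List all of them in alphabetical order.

III-3 ∈ {bb KK Vv, bb Kk Vv}

B/I-1 un ·: BB|Bb
B/I-2 aff ·: bb
B/II-1 ? I-1×I-2: Bb|bb
B/II-2 un ·: Bb
B/III-1 un II-2×II-1: BB|Bb
B/III-2 un ·: BB|Bb
B/III-3 aff II-2×II-1: bb
B/III-4 ? II-2×II-1: BB|Bb|bb
B/IV-1 un III-2×III-1: BB|Bb
⇒ B over [I-1,I-2,II-1,II-2,III-1,III-2,III-3,III-4,IV-1]: 50 consistent
K/I-1 ? ·: KK|Kk|kk
K/I-2 un ·: KK|Kk
K/II-1 ? I-1×I-2: KK|Kk|kk
K/II-2 un ·: KK|Kk
K/III-1 ? II-2×II-1: KK|Kk|kk
K/III-2 ? ·: KK|Kk|kk
K/III-3 un II-2×II-1: KK|Kk
K/III-4 ? II-2×II-1: KK|Kk|kk
K/IV-1 ? III-2×III-1: KK|Kk|kk
⇒ K over [I-1,I-2,II-1,II-2,III-1,III-2,III-3,III-4,IV-1]: 920 consistent
V/I-1 ? ·: Vv|vv
V/I-2 ? ·: Vv|vv
V/II-1 aff I-1×I-2: vv
V/II-2 un ·: VV|Vv
V/III-1 ? II-2×II-1: Vv|vv
V/III-2 un ·: VV|Vv
V/III-3 un II-2×II-1: Vv
V/III-4 ? II-2×II-1: Vv|vv
V/IV-1 un III-2×III-1: VV|Vv
⇒ V over [I-1,I-2,II-1,II-2,III-1,III-2,III-3,III-4,IV-1]: 64 consistent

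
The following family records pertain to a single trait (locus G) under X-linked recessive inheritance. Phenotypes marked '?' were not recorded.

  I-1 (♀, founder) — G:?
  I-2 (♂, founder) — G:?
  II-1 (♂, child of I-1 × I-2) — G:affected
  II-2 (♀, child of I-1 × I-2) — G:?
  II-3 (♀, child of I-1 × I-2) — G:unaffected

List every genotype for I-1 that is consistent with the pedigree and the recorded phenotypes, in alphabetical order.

I-1 ∈ {X^GX^g, X^gX^g}

G/I-1 ? ·: X^GX^g|X^gX^g
G/I-2 ? ·: X^GY|X^gY
G/II-1 aff I-1×I-2: X^gY
G/II-2 ? I-1×I-2: X^GX^G|X^GX^g|X^gX^g
G/II-3 un I-1×I-2: X^GX^G|X^GX^g
⇒ G over [I-1,I-2,II-1,II-2,II-3]: 7 consistent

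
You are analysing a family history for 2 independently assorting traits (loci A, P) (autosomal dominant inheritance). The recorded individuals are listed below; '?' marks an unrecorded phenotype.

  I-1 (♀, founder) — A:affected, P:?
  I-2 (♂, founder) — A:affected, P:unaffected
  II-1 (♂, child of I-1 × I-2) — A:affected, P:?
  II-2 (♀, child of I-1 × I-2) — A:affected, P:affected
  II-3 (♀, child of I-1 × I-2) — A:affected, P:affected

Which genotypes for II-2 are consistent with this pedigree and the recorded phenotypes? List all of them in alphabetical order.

A/I-1 aff ·: Aa|AA
A/I-2 aff ·: Aa|AA
A/II-1 aff I-1×I-2: Aa|AA
A/II-2 aff I-1×I-2: Aa|AA
A/II-3 aff I-1×I-2: Aa|AA
⇒ A over [I-1,I-2,II-1,II-2,II-3]: 25 consistent
P/I-1 ? ·: Pp|PP
P/I-2 un ·: pp
P/II-1 ? I-1×I-2: pp|Pp
P/II-2 aff I-1×I-2: Pp
P/II-3 aff I-1×I-2: Pp
⇒ P over [I-1,I-2,II-1,II-2,II-3]: 3 consistent

II-2 ∈ {AA Pp, Aa Pp}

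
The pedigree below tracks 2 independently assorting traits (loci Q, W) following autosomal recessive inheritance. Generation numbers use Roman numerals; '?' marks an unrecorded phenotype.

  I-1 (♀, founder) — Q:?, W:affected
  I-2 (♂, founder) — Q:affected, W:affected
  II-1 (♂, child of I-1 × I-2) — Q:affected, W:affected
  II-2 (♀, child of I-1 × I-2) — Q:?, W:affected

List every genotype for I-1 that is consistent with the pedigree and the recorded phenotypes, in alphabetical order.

Q/I-1 ? ·: Qq|qq
Q/I-2 aff ·: qq
Q/II-1 aff I-1×I-2: qq
Q/II-2 ? I-1×I-2: Qq|qq
⇒ Q over [I-1,I-2,II-1,II-2]: 3 consistent
W/I-1 aff ·: ww
W/I-2 aff ·: ww
W/II-1 aff I-1×I-2: ww
W/II-2 aff I-1×I-2: ww
⇒ W over [I-1,I-2,II-1,II-2]: 1 consistent

I-1 ∈ {Qq ww, qq ww}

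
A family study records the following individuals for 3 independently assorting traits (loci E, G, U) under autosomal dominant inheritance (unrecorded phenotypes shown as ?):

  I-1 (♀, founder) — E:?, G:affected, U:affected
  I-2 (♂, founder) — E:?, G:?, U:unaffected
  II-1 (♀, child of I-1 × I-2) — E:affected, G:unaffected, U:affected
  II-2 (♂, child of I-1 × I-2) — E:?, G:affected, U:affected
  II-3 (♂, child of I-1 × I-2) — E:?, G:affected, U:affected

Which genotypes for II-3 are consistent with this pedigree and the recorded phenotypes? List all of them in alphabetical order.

II-3 ∈ {EE GG Uu, EE Gg Uu, Ee GG Uu, Ee Gg Uu, ee GG Uu, ee Gg Uu}

E/I-1 ? ·: ee|Ee|EE
E/I-2 ? ·: ee|Ee|EE
E/II-1 aff I-1×I-2: Ee|EE
E/II-2 ? I-1×I-2: ee|Ee|EE
E/II-3 ? I-1×I-2: ee|Ee|EE
⇒ E over [I-1,I-2,II-1,II-2,II-3]: 45 consistent
G/I-1 aff ·: Gg
G/I-2 ? ·: gg|Gg
G/II-1 un I-1×I-2: gg
G/II-2 aff I-1×I-2: Gg|GG
G/II-3 aff I-1×I-2: Gg|GG
⇒ G over [I-1,I-2,II-1,II-2,II-3]: 5 consistent
U/I-1 aff ·: Uu|UU
U/I-2 un ·: uu
U/II-1 aff I-1×I-2: Uu
U/II-2 aff I-1×I-2: Uu
U/II-3 aff I-1×I-2: Uu
⇒ U over [I-1,I-2,II-1,II-2,II-3]: 2 consistent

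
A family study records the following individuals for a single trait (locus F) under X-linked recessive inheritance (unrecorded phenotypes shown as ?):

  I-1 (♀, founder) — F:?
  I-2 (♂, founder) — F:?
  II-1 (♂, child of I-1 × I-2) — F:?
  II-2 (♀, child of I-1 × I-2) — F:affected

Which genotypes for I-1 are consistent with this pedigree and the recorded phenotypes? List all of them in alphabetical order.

F/I-1 ? ·: X^FX^f|X^fX^f
F/I-2 ? ·: X^fY
F/II-1 ? I-1×I-2: X^FY|X^fY
F/II-2 aff I-1×I-2: X^fX^f
⇒ F over [I-1,I-2,II-1,II-2]: 3 consistent

I-1 ∈ {X^FX^f, X^fX^f}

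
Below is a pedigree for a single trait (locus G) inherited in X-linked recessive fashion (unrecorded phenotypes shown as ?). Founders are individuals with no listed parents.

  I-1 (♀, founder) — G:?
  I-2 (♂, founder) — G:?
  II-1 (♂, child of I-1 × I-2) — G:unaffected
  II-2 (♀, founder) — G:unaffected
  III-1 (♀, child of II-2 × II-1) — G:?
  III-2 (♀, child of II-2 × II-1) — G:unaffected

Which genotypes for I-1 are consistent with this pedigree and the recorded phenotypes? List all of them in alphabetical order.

G/I-1 ? ·: X^GX^G|X^GX^g
G/I-2 ? ·: X^GY|X^gY
G/II-1 un I-1×I-2: X^GY
G/II-2 un ·: X^GX^G|X^GX^g
G/III-1 ? II-2×II-1: X^GX^G|X^GX^g
G/III-2 un II-2×II-1: X^GX^G|X^GX^g
⇒ G over [I-1,I-2,II-1,II-2,III-1,III-2]: 20 consistent

I-1 ∈ {X^GX^G, X^GX^g}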